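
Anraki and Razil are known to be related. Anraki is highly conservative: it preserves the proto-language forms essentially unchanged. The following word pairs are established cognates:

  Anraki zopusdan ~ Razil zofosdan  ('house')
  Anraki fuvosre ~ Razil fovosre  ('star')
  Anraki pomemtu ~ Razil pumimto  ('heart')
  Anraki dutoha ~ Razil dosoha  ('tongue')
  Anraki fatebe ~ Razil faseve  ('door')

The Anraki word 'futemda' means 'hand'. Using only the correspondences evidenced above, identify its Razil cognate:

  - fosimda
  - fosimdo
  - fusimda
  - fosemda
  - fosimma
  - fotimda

zopusdan ~ zofosdan, dutoha ~ dosoha — Anraki u corresponds to Razil o after a consonant, before a consonant other than r, m, n, p, b, f, v.
fatebe ~ faseve — Anraki t corresponds to Razil s between vowels (before a front vowel).
pomemtu ~ pumimto — Anraki e corresponds to Razil i after a consonant, before a nasal.
Applying these to Anraki 'futemda':
  futemda → fotemda   (u→o after a consonant, before a consonant other than r, m, n, p, b, f, v)
  fotemda → fosemda   (t→s between vowels (before a front vowel))
  fosemda → fosimda   (e→i after a consonant, before a nasal)
So the Razil cognate is 'fosimda'.

fosimda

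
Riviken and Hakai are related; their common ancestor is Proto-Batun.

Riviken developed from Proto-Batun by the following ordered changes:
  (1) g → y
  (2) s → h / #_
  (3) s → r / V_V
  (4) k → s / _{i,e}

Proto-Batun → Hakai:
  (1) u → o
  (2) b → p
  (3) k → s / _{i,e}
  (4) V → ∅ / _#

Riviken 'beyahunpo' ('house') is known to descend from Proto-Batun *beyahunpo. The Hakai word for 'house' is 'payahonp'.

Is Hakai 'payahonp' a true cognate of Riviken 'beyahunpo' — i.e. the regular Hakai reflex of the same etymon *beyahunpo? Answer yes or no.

Derive the expected Hakai reflex of *beyahunpo:
Hakai: start from *beyahunpo.
  rule 1 (vowel merger): beyahunpo → beyahonpo
  rule 2 (unconditioned shift): beyahonpo → peyahonpo
  rule 3: no change — peyahonpo
  rule 4 (apocope): peyahonpo → peyahonp
  ⇒ Hakai peyahonp
The regular Hakai reflex would be 'peyahonp', but the attested form is 'payahonp'. The correspondence is irregular, so they are not cognates (the Hakai form has a different source).

no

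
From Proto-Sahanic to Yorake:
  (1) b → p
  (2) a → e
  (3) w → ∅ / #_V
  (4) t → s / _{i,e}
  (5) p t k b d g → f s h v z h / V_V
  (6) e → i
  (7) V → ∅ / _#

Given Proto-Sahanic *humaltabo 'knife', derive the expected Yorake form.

Yorake: *humaltabo > humaltapo > humeltepo > humelsepo > humelsefo > humilsifo > humilsif  (by unconditioned shift, vowel merger, palatalisation, intervocalic lenition, vowel merger, apocope)

humilsif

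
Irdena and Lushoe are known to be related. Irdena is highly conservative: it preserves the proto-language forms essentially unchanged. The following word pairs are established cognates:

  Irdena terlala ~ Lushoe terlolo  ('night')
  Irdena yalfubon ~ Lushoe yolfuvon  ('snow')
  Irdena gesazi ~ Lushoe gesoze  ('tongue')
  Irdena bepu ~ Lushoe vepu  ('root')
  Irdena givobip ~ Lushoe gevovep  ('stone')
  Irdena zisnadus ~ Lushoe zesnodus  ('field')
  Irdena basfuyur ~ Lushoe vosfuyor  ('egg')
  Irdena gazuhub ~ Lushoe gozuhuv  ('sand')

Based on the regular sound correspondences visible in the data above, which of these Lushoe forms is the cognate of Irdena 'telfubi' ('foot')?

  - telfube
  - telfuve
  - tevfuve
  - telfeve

telfuve

givobip ~ gevovep — Irdena b corresponds to Lushoe v between vowels (before a front vowel).
gesazi ~ gesoze — Irdena i corresponds to Lushoe e word-finally.
Applying these to Irdena 'telfubi':
  telfubi → telfuvi   (b→v between vowels (before a front vowel))
  telfuvi → telfuve   (i→e word-finally)
So the Lushoe cognate is 'telfuve'.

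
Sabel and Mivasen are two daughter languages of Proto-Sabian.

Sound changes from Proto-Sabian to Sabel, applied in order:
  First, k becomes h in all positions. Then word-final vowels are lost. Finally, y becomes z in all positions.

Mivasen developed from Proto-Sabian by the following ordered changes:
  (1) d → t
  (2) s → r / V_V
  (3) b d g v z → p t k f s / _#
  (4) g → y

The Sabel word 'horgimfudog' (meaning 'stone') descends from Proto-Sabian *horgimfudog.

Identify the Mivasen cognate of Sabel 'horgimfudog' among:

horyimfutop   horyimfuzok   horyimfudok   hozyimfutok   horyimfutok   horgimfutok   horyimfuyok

Mivasen: *horgimfudog
  horgimfudog → horgimfutog   [unconditioned shift]
  horgimfutog (rule 2 does not apply)
  horgimfutog → horgimfutok   [final devoicing]
  horgimfutok → horyimfutok   [unconditioned shift]
  giving Mivasen horyimfutok.
Among the options, 'horyimfutok' alone shows every Mivasen change applied in order.

horyimfutok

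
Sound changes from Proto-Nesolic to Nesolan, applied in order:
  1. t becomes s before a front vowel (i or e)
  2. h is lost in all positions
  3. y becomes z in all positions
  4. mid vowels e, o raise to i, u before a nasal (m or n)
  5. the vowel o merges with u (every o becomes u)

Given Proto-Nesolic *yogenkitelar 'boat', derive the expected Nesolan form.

Nesolan: *yogenkitelar
  yogenkitelar → yogenkiselar   [palatalisation]
  yogenkiselar (rule 2 does not apply)
  yogenkiselar → zogenkiselar   [unconditioned shift]
  zogenkiselar → zoginkiselar   [pre-nasal raising]
  zoginkiselar → zuginkiselar   [vowel merger]
  giving Nesolan zuginkiselar.

zuginkiselar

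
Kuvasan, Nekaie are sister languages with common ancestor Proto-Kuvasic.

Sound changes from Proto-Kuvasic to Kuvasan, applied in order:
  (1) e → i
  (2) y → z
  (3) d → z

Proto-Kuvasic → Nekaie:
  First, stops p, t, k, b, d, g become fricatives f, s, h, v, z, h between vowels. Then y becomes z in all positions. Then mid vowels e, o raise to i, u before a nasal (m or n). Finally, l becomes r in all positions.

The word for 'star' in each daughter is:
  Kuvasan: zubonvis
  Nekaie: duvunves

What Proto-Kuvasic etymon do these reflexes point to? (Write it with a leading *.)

Position 4: Kuvasan has o, Nekaie has u. Kuvasan preserves o here (none of its changes turn any other segment into o), so the proto-segment is *o.
Position 3: Kuvasan has b, Nekaie has v. Kuvasan preserves b here (none of its changes turn any other segment into b), so the proto-segment is *b.
Continuing position by position gives *dubonves; check it forward:
Kuvasan: *dubonves
  dubonves → dubonvis   [vowel merger]
  dubonvis (rule 2 does not apply)
  dubonvis → zubonvis   [unconditioned shift]
  giving Kuvasan zubonvis.
Nekaie: start from *dubonves.
  rule 1 (intervocalic lenition): dubonves → duvonves
  rule 2: no change — duvonves
  rule 3 (pre-nasal raising): duvonves → duvunves
  rule 4: no change — duvunves
  ⇒ Nekaie duvunves
No other proto-form is consistent with every reflex, so the reconstruction is *dubonves.

*dubonves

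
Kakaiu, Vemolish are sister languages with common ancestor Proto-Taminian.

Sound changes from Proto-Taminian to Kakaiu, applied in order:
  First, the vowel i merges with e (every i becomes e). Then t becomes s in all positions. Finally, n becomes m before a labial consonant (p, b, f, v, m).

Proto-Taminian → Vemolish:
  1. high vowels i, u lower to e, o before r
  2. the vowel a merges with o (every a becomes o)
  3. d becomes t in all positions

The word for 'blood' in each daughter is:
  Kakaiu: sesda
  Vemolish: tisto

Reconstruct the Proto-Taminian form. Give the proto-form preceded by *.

*tisda

Position 5: Kakaiu has a, Vemolish has o. Kakaiu preserves a here (none of its changes turn any other segment into a), so the proto-segment is *a.
Position 1: Kakaiu has s, Vemolish has t. Taking the neighbouring segments as reconstructed: Kakaiu s could go back to *t or *s; Vemolish t could go back to *t or *d — the one source consistent with every daughter is *t.
Continuing position by position gives *tisda; check it forward:
Kakaiu: start from *tisda.
  rule 1 (vowel merger): tisda → tesda
  rule 2 (unconditioned shift): tesda → sesda
  rule 3: no change — sesda
  ⇒ Kakaiu sesda
Vemolish: start from *tisda.
  rule 1: no change — tisda
  rule 2 (vowel merger): tisda → tisdo
  rule 3 (unconditioned shift): tisdo → tisto
  ⇒ Vemolish tisto
*tisda is the unique common source.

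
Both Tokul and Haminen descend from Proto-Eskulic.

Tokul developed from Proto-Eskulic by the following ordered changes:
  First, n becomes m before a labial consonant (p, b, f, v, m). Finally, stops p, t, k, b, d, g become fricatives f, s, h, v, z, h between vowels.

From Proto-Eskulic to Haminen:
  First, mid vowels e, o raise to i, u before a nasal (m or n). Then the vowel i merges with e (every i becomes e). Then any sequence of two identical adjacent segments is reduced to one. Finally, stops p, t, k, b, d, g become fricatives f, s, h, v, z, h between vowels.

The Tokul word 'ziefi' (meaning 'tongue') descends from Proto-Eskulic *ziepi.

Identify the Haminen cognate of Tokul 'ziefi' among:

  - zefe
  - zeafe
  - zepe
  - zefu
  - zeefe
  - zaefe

Haminen: start from *ziepi.
  rule 1: no change — ziepi
  rule 2 (vowel merger): ziepi → zeepe
  rule 3 (degemination): zeepe → zepe
  rule 4 (intervocalic lenition): zepe → zefe
  ⇒ Haminen zefe
Among the options, 'zefe' alone shows every Haminen change applied in order.

zefe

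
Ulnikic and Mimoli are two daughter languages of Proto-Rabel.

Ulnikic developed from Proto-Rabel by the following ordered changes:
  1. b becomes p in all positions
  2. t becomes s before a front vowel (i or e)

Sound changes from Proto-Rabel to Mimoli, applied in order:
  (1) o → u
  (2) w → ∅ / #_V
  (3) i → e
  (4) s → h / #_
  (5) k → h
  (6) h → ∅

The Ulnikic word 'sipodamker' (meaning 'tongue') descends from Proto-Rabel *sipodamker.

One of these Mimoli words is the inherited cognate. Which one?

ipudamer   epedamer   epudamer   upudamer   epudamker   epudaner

epudamer

Mimoli: *sipodamker > sipudamker > sepudamker > hepudamker > hepudamher > epudamer  (by vowel merger, vowel merger, debuccalisation, unconditioned shift, h-loss)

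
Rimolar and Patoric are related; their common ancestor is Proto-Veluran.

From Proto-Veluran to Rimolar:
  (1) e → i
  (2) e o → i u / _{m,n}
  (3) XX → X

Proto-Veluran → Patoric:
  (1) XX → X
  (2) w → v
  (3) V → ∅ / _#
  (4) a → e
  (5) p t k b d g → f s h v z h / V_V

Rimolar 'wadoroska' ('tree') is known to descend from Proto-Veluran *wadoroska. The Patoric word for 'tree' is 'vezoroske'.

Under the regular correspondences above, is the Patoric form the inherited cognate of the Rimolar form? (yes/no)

no

Derive the expected Patoric reflex of *wadoroska:
Patoric: *wadoroska > vadoroska > vadorosk > vedorosk > vezorosk  (by unconditioned shift, apocope, vowel merger, intervocalic lenition)
The regular Patoric reflex would be 'vezorosk', but the attested form is 'vezoroske'. The correspondence is irregular, so they are not cognates (the Patoric form has a different source).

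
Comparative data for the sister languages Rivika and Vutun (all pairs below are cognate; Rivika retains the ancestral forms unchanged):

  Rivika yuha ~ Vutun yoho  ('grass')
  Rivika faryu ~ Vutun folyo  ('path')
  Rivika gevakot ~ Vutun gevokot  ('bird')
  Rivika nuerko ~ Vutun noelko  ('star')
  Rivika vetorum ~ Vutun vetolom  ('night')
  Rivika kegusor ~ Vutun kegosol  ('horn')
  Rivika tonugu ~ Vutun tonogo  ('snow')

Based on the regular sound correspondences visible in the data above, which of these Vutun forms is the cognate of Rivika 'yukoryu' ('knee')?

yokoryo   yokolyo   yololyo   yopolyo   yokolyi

yokolyo

yuha ~ yoho, kegusor ~ kegosol — Rivika u corresponds to Vutun o after a consonant, before a consonant other than r, m, n, p, b, f, v.
faryu ~ folyo, nuerko ~ noelko — Rivika r corresponds to Vutun l after a vowel, before a consonant other than r, m, n, p, b, f, v.
faryu ~ folyo, tonugu ~ tonogo — Rivika u corresponds to Vutun o word-finally.
Applying these to Rivika 'yukoryu':
  yukoryu → yokoryu   (u→o after a consonant, before a consonant other than r, m, n, p, b, f, v)
  yokoryu → yokolyu   (r→l after a vowel, before a consonant other than r, m, n, p, b, f, v)
  yokolyu → yokolyo   (u→o word-finally)
So the Vutun cognate is 'yokolyo'.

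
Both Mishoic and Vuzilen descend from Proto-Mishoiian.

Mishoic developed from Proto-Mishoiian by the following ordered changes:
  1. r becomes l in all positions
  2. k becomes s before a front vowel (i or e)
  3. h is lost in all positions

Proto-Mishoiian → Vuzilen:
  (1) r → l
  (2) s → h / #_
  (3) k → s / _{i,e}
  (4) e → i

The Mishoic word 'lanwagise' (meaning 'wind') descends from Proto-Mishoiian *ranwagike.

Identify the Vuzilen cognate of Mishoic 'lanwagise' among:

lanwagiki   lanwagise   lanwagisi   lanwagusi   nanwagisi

Vuzilen: start from *ranwagike.
  rule 1 (unconditioned shift): ranwagike → lanwagike
  rule 2: no change — lanwagike
  rule 3 (palatalisation): lanwagike → lanwagise
  rule 4 (vowel merger): lanwagise → lanwagisi
  ⇒ Vuzilen lanwagisi
Among the options, 'lanwagisi' alone shows every Vuzilen change applied in order.

lanwagisi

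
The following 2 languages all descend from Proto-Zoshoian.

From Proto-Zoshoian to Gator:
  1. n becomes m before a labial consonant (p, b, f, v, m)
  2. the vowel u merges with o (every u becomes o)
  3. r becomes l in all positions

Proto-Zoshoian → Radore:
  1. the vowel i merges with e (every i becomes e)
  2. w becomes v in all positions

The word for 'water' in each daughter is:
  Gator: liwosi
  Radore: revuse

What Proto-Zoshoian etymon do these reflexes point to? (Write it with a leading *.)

Position 2: Gator has i, Radore has e. Gator preserves i here (none of its changes turn any other segment into i), so the proto-segment is *i.
Position 4: Gator has o, Radore has u. Radore preserves u here (none of its changes turn any other segment into u), so the proto-segment is *u.
Position 6: Gator has i, Radore has e. Gator preserves i here (none of its changes turn any other segment into i), so the proto-segment is *i.
Continuing position by position gives *riwusi; check it forward:
Gator: *riwusi > riwosi > liwosi  (by vowel merger, unconditioned shift)
Radore: *riwusi > rewuse > revuse  (by vowel merger, unconditioned shift)
No other proto-form is consistent with every reflex, so the reconstruction is *riwusi.

*riwusi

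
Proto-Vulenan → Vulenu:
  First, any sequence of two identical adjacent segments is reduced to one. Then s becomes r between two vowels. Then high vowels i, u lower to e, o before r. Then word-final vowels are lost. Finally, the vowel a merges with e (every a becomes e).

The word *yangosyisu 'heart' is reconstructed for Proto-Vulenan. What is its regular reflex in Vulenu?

Vulenu: *yangosyisu > yangosyiru > yangosyeru > yangosyer > yengosyer  (by rhotacism, pre-rhotic lowering, apocope, vowel merger)

yengosyer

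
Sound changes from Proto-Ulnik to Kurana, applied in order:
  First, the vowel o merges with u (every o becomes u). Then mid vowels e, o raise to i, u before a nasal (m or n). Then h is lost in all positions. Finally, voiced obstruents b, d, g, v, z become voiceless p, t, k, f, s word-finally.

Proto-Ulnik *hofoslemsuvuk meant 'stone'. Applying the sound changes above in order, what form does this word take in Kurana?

ufuslimsuvuk

Kurana: start from *hofoslemsuvuk.
  rule 1 (vowel merger): hofoslemsuvuk → hufuslemsuvuk
  rule 2 (pre-nasal raising): hufuslemsuvuk → hufuslimsuvuk
  rule 3 (h-loss): hufuslimsuvuk → ufuslimsuvuk
  rule 4: no change — ufuslimsuvuk
  ⇒ Kurana ufuslimsuvuk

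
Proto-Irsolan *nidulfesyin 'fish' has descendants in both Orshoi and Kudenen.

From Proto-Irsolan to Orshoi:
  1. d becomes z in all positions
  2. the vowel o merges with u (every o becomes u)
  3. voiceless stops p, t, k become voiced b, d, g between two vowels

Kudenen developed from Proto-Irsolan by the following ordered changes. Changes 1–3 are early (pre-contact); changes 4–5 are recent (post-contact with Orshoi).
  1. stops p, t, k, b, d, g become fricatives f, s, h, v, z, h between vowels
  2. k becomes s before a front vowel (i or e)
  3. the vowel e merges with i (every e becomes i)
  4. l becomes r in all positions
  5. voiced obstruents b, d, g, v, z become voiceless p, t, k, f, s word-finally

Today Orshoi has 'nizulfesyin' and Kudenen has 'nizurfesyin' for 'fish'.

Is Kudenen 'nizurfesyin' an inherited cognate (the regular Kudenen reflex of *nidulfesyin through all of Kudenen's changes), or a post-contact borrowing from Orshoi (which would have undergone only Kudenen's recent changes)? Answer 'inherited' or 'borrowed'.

If inherited, *nidulfesyin would pass through all of Kudenen's changes:
Kudenen: *nidulfesyin > nizulfesyin > nizulfisyin > nizurfisyin  (by intervocalic lenition, vowel merger, unconditioned shift)
If borrowed from Orshoi 'nizulfesyin' after the early changes, it would undergo only the recent ones:
  rule 4 (unconditioned shift): nizulfesyin → nizurfesyin
  rule 5 (final devoicing): no change (nizurfesyin)
  ⇒ as a loan: nizurfesyin
Kudenen 'nizurfesyin' matches the loan outcome 'nizurfesyin', not the inherited 'nizurfisyin' — it skipped the early Kudenen changes, so it was borrowed from Orshoi.

borrowed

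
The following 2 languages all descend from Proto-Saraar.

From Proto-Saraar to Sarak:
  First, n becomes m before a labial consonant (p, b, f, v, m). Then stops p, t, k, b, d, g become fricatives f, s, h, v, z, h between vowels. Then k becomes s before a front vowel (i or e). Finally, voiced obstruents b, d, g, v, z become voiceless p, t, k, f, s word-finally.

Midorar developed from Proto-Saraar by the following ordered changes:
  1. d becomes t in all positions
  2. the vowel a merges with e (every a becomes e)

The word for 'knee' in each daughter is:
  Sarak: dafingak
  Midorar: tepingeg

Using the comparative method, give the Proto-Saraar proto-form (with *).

*dapingag

Position 3: Sarak has f, Midorar has p. Midorar preserves p here (none of its changes turn any other segment into p), so the proto-segment is *p.
Position 1: Sarak has d, Midorar has t. Sarak preserves d here (none of its changes turn any other segment into d), so the proto-segment is *d.
Position 2: Sarak has a, Midorar has e. Sarak preserves a here (none of its changes turn any other segment into a), so the proto-segment is *a.
This points to *dapingag. Verify forward in each daughter:
Sarak: *dapingag > dafingag > dafingak  (by intervocalic lenition, final devoicing)
Midorar: *dapingag > tapingag > tepingeg  (by unconditioned shift, vowel merger)
Only *dapingag yields all of Sarak dafingak, Midorar tepingeg.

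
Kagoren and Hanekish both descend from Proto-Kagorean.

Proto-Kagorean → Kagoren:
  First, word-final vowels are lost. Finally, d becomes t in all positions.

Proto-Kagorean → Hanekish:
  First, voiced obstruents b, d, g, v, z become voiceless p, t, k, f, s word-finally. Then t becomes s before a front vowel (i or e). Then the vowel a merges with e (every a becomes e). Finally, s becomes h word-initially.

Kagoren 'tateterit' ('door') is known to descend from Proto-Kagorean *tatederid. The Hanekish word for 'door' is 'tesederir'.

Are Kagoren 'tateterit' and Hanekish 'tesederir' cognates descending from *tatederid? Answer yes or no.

Derive the expected Hanekish reflex of *tatederid:
Hanekish: start from *tatederid.
  rule 1 (final devoicing): tatederid → tatederit
  rule 2 (palatalisation): tatederit → tasederit
  rule 3 (vowel merger): tasederit → tesederit
  rule 4: no change — tesederit
  ⇒ Hanekish tesederit
The regular Hanekish reflex would be 'tesederit', but the attested form is 'tesederir'. The correspondence is irregular, so they are not cognates (the Hanekish form has a different source).

no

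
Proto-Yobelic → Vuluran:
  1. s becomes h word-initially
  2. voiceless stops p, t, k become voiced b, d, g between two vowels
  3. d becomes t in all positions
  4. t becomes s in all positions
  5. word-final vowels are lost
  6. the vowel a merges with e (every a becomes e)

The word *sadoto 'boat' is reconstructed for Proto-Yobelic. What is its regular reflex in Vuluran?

hesos

Vuluran: *sadoto
  sadoto → hadoto   [debuccalisation]
  hadoto → hadodo   [intervocalic voicing]
  hadodo → hatoto   [unconditioned shift]
  hatoto → hasoso   [unconditioned shift]
  hasoso → hasos   [apocope]
  hasos → hesos   [vowel merger]
  giving Vuluran hesos.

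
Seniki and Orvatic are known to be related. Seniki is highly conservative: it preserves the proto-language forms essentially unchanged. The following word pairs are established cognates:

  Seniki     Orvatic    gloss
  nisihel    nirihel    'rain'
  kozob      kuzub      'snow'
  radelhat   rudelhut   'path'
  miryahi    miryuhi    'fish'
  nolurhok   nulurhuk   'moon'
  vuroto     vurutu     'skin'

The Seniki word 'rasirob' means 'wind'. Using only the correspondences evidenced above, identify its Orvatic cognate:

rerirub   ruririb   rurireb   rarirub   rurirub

radelhat ~ rudelhut, miryahi ~ miryuhi — Seniki a corresponds to Orvatic u after a consonant, before a consonant other than r, m, n, p, b, f, v.
nisihel ~ nirihel — Seniki s corresponds to Orvatic r between vowels (before a front vowel).
kozob ~ kuzub — Seniki o corresponds to Orvatic u after a consonant, before a labial obstruent.
Applying these to Seniki 'rasirob':
  rasirob → rusirob   (a→u after a consonant, before a consonant other than r, m, n, p, b, f, v)
  rusirob → rurirob   (s→r between vowels (before a front vowel))
  rurirob → rurirub   (o→u after a consonant, before a labial obstruent)
So the Orvatic cognate is 'rurirub'.

rurirub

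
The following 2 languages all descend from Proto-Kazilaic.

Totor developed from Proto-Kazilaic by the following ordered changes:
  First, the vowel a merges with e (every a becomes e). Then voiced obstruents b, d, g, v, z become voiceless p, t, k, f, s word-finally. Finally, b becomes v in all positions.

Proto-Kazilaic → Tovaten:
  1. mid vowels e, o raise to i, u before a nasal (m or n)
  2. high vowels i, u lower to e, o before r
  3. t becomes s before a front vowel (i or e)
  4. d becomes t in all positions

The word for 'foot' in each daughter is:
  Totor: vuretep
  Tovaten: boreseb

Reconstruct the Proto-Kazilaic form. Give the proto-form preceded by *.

*bureteb

Position 7: Totor has p, Tovaten has b. Tovaten preserves b here (none of its changes turn any other segment into b), so the proto-segment is *b.
Position 5: Totor has t, Tovaten has s. Taking the neighbouring segments as reconstructed: Totor t can only go back to *t; Tovaten s could go back to *t or *s — the one source consistent with every daughter is *t.
Position 1: Totor has v, Tovaten has b. Tovaten preserves b here (none of its changes turn any other segment into b), so the proto-segment is *b.
This points to *bureteb. Verify forward in each daughter:
Totor: *bureteb > buretep > vuretep  (by final devoicing, unconditioned shift)
Tovaten: *bureteb
  bureteb (rule 1 does not apply)
  bureteb → boreteb   [pre-rhotic lowering]
  boreteb → boreseb   [palatalisation]
  boreseb (rule 4 does not apply)
  giving Tovaten boreseb.
No other proto-form is consistent with every reflex, so the reconstruction is *bureteb.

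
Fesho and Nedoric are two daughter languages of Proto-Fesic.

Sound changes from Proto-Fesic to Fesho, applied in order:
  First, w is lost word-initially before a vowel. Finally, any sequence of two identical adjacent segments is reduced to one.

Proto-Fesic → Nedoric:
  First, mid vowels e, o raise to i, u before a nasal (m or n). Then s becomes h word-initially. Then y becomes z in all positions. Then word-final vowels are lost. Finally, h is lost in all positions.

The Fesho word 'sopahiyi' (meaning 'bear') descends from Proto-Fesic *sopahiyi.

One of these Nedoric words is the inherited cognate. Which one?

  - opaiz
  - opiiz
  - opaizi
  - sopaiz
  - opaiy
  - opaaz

Nedoric: start from *sopahiyi.
  rule 1: no change — sopahiyi
  rule 2 (debuccalisation): sopahiyi → hopahiyi
  rule 3 (unconditioned shift): hopahiyi → hopahizi
  rule 4 (apocope): hopahizi → hopahiz
  rule 5 (h-loss): hopahiz → opaiz
  ⇒ Nedoric opaiz
Only 'opaiz' matches the regular Nedoric development of *sopahiyi.

opaiz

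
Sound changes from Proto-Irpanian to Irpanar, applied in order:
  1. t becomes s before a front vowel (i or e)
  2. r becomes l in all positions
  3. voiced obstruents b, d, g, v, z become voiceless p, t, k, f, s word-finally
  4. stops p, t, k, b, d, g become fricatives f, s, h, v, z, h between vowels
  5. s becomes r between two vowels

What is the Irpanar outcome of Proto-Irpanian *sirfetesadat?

Irpanar: *sirfetesadat > sirfesesadat > silfesesadat > silfesesazat > silfererazat  (by palatalisation, unconditioned shift, intervocalic lenition, rhotacism)

silfererazat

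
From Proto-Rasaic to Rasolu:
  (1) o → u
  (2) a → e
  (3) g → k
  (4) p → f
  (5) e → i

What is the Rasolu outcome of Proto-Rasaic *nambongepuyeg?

Rasolu: start from *nambongepuyeg.
  rule 1 (vowel merger): nambongepuyeg → nambungepuyeg
  rule 2 (vowel merger): nambungepuyeg → nembungepuyeg
  rule 3 (unconditioned shift): nembungepuyeg → nembunkepuyek
  rule 4 (unconditioned shift): nembunkepuyek → nembunkefuyek
  rule 5 (vowel merger): nembunkefuyek → nimbunkifuyik
  ⇒ Rasolu nimbunkifuyik

nimbunkifuyik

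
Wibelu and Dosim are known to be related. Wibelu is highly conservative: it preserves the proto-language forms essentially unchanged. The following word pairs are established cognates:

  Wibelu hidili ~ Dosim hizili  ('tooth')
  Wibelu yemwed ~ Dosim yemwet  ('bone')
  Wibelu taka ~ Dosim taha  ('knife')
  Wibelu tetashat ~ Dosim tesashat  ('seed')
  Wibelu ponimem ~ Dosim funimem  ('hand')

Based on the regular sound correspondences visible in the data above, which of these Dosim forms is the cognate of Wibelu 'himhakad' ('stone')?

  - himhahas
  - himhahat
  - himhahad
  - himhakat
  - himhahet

taka ~ taha — Wibelu k corresponds to Dosim h between vowels (before a back vowel).
yemwed ~ yemwet — Wibelu d corresponds to Dosim t word-finally.
Applying these to Wibelu 'himhakad':
  himhakad → himhahad   (k→h between vowels (before a back vowel))
  himhahad → himhahat   (d→t word-finally)
So the Dosim cognate is 'himhahat'.

himhahat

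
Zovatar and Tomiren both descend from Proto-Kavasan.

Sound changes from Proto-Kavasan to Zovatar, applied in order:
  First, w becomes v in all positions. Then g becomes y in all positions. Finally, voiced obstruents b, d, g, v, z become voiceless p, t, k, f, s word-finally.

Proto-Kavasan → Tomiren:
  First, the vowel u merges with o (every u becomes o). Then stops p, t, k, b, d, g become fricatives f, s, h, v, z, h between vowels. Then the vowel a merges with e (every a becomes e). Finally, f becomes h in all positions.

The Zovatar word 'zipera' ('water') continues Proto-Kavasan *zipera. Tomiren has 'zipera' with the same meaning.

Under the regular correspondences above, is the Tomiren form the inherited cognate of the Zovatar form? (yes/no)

no

Derive the expected Tomiren reflex of *zipera:
Tomiren: start from *zipera.
  rule 1: no change — zipera
  rule 2 (intervocalic lenition): zipera → zifera
  rule 3 (vowel merger): zifera → zifere
  rule 4 (unconditioned shift): zifere → zihere
  ⇒ Tomiren zihere
The regular Tomiren reflex would be 'zihere', but the attested form is 'zipera'. The correspondence is irregular, so they are not cognates (the Tomiren form has a different source).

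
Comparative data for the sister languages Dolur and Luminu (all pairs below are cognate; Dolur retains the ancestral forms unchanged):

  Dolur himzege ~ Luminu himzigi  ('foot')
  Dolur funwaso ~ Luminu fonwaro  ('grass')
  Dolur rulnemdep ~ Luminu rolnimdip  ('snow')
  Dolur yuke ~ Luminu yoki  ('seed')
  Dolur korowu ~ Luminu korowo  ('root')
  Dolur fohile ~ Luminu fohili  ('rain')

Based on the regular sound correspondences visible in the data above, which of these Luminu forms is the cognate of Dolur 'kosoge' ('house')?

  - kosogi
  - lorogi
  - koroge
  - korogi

korogi

funwaso ~ fonwaro — Dolur s corresponds to Luminu r between vowels (before a back vowel).
himzege ~ himzigi, yuke ~ yoki — Dolur e corresponds to Luminu i word-finally.
Applying these to Dolur 'kosoge':
  kosoge → koroge   (s→r between vowels (before a back vowel))
  koroge → korogi   (e→i word-finally)
So the Luminu cognate is 'korogi'.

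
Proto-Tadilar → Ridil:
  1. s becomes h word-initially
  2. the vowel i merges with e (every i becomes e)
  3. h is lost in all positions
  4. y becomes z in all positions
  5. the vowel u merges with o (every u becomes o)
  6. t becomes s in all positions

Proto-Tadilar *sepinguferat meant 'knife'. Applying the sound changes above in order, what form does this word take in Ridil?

epengoferas

Ridil: *sepinguferat > hepinguferat > hepenguferat > epenguferat > epengoferat > epengoferas  (by debuccalisation, vowel merger, h-loss, vowel merger, unconditioned shift)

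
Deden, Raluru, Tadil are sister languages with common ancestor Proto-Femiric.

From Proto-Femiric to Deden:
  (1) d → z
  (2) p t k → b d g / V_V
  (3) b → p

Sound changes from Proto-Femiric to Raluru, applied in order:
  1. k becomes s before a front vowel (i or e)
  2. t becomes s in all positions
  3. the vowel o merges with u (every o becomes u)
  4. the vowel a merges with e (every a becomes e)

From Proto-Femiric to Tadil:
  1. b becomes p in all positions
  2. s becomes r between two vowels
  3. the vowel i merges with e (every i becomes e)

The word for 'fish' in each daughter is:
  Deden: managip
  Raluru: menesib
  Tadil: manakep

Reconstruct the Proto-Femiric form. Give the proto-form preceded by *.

*manakib

Position 4: Deden has a, Raluru has e, Tadil has a. Deden preserves a here (none of its changes turn any other segment into a), so the proto-segment is *a.
Position 6: Deden has i, Raluru has i, Tadil has e. Deden preserves i here (none of its changes turn any other segment into i), so the proto-segment is *i.
Verify the candidate proto-form against each daughter:
Deden: start from *manakib.
  rule 1: no change — manakib
  rule 2 (intervocalic voicing): manakib → managib
  rule 3 (unconditioned shift): managib → managip
  ⇒ Deden managip
Raluru: *manakib > manasib > menesib  (by palatalisation, vowel merger)
Tadil: *manakib > manakip > manakep  (by unconditioned shift, vowel merger)
Only *manakib yields all of Deden managip, Raluru menesib, Tadil manakep.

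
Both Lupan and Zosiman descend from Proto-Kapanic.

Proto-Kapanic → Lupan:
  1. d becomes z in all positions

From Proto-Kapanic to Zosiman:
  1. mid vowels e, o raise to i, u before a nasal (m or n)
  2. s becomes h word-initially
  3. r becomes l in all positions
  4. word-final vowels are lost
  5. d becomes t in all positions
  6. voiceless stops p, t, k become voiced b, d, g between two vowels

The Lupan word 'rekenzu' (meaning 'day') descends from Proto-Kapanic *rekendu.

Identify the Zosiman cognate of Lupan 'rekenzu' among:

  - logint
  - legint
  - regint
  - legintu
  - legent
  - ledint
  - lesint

Zosiman: *rekendu
  rekendu → rekindu   [pre-nasal raising]
  rekindu (rule 2 does not apply)
  rekindu → lekindu   [unconditioned shift]
  lekindu → lekind   [apocope]
  lekind → lekint   [unconditioned shift]
  lekint → legint   [intervocalic voicing]
  giving Zosiman legint.
The other candidates each miss or misapply at least one Zosiman change.

legint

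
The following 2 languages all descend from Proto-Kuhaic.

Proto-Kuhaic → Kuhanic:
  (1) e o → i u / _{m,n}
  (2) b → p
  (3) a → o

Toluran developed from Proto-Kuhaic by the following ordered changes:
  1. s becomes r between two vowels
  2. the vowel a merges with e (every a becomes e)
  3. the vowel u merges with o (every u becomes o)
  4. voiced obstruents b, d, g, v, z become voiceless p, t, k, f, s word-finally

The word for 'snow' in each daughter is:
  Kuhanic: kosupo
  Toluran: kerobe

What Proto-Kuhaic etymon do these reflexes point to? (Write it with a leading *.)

*kasuba

Position 6: Kuhanic has o, Toluran has e. Taking the neighbouring segments as reconstructed: Kuhanic o could go back to *a or *o; Toluran e could go back to *a or *e — the one source consistent with every daughter is *a.
Position 5: Kuhanic has p, Toluran has b. Toluran preserves b here (none of its changes turn any other segment into b), so the proto-segment is *b.
Continuing position by position gives *kasuba; check it forward:
Kuhanic: *kasuba > kasupa > kosupo  (by unconditioned shift, vowel merger)
Toluran: start from *kasuba.
  rule 1 (rhotacism): kasuba → karuba
  rule 2 (vowel merger): karuba → kerube
  rule 3 (vowel merger): kerube → kerobe
  rule 4: no change — kerobe
  ⇒ Toluran kerobe
*kasuba is the unique common source.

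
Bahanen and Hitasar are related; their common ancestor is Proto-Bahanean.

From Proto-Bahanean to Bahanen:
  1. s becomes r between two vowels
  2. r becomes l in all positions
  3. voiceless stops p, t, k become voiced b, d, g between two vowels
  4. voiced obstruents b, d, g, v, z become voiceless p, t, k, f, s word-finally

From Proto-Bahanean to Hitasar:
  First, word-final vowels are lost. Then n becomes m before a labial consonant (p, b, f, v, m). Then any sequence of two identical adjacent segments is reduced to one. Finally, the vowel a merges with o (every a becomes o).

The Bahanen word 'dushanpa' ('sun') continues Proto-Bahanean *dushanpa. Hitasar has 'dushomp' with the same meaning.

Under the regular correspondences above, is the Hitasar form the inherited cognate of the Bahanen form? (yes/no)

yes

Derive the expected Hitasar reflex of *dushanpa:
Hitasar: start from *dushanpa.
  rule 1 (apocope): dushanpa → dushanp
  rule 2 (nasal place assimilation): dushanp → dushamp
  rule 3: no change — dushamp
  rule 4 (vowel merger): dushamp → dushomp
  ⇒ Hitasar dushomp
Hitasar 'dushomp' matches the regular reflex exactly, so the pair is cognate.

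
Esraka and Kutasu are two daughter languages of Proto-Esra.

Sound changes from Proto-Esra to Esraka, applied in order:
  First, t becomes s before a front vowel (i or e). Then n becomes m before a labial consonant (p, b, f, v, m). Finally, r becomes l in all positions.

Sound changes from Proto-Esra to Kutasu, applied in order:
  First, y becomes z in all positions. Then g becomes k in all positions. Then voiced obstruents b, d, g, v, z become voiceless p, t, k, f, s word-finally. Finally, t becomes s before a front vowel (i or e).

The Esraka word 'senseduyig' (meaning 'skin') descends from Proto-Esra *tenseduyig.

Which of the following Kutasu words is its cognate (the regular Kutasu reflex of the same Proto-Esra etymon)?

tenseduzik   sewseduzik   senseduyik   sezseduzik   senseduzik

senseduzik

Kutasu: *tenseduyig > tenseduzig > tenseduzik > senseduzik  (by unconditioned shift, unconditioned shift, palatalisation)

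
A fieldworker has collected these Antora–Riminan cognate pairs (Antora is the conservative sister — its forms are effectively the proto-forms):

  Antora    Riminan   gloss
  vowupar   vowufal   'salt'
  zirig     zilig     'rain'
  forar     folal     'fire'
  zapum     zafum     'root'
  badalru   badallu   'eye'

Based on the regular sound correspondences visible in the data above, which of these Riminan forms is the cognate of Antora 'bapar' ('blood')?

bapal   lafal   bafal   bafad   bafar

vowupar ~ vowufal — Antora p corresponds to Riminan f between vowels (before a back vowel).
vowupar ~ vowufal, forar ~ folal — Antora r corresponds to Riminan l word-finally.
Applying these to Antora 'bapar':
  bapar → bafar   (p→f between vowels (before a back vowel))
  bafar → bafal   (r→l word-finally)
So the Riminan cognate is 'bafal'.

bafal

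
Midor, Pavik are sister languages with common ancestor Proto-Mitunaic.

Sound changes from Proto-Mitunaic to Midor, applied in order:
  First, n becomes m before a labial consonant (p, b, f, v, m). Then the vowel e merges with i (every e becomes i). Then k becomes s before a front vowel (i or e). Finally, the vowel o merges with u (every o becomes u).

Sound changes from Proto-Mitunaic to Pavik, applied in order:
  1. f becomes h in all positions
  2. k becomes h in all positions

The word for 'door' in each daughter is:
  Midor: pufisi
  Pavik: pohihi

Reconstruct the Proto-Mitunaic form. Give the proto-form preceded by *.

Position 5: Midor has s, Pavik has h. Taking the neighbouring segments as reconstructed: Midor s could go back to *k or *s; Pavik h could go back to *k or *f or *h — the one source consistent with every daughter is *k.
Position 3: Midor has f, Pavik has h. Midor preserves f here (none of its changes turn any other segment into f), so the proto-segment is *f.
Position 2: Midor has u, Pavik has o. Pavik preserves o here (none of its changes turn any other segment into o), so the proto-segment is *o.
The remaining positions agree across the daughters. Check the candidate against every language:
Midor: *pofiki
  pofiki (rule 1 does not apply)
  pofiki (rule 2 does not apply)
  pofiki → pofisi   [palatalisation]
  pofisi → pufisi   [vowel merger]
  giving Midor pufisi.
Pavik: *pofiki
  pofiki → pohiki   [unconditioned shift]
  pohiki → pohihi   [unconditioned shift]
  giving Pavik pohihi.
Only *pofiki yields all of Midor pufisi, Pavik pohihi.

*pofiki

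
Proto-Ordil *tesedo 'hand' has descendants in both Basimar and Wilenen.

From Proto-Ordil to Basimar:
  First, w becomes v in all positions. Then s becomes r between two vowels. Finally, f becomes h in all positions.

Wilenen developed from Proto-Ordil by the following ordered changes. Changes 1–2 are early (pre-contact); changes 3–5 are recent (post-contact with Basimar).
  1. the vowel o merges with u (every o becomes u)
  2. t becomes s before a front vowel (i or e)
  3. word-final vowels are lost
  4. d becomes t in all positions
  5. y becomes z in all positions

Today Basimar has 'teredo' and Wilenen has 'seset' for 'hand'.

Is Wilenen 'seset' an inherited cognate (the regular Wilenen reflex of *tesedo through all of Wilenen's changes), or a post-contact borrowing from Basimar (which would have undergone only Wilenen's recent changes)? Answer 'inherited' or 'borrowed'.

If inherited, *tesedo would pass through all of Wilenen's changes:
Wilenen: start from *tesedo.
  rule 1 (vowel merger): tesedo → tesedu
  rule 2 (palatalisation): tesedu → sesedu
  rule 3 (apocope): sesedu → sesed
  rule 4 (unconditioned shift): sesed → seset
  rule 5: no change — seset
  ⇒ Wilenen seset
If borrowed from Basimar 'teredo' after the early changes, it would undergo only the recent ones:
  rule 3 (apocope): teredo → tered
  rule 4 (unconditioned shift): tered → teret
  rule 5 (unconditioned shift): no change (teret)
  ⇒ as a loan: teret
Wilenen 'seset' matches the inherited outcome exactly, so it is an inherited cognate, not a loan.

inherited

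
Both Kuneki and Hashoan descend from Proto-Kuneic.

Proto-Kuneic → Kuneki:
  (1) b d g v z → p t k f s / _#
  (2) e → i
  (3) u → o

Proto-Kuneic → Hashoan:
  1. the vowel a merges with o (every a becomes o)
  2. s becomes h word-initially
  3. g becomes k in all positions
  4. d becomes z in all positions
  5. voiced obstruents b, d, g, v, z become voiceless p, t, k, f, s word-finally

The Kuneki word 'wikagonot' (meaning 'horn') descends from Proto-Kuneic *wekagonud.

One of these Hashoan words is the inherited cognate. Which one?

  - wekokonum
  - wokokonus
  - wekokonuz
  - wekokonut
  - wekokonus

wekokonus

Hashoan: *wekagonud > wekogonud > wekokonud > wekokonuz > wekokonus  (by vowel merger, unconditioned shift, unconditioned shift, final devoicing)
The other candidates each miss or misapply at least one Hashoan change.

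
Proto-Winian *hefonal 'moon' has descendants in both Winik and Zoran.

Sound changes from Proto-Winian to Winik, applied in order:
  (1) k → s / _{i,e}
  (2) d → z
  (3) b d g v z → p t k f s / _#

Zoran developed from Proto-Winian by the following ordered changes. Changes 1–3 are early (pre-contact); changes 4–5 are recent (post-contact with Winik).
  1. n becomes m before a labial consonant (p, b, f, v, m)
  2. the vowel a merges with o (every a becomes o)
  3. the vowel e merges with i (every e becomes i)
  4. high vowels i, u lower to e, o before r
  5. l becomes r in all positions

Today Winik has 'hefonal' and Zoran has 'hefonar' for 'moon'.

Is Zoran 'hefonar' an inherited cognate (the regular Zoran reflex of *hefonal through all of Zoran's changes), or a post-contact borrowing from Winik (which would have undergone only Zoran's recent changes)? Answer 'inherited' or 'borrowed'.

borrowed

If inherited, *hefonal would pass through all of Zoran's changes:
Zoran: *hefonal > hefonol > hifonol > hifonor  (by vowel merger, vowel merger, unconditioned shift)
If borrowed from Winik 'hefonal' after the early changes, it would undergo only the recent ones:
  rule 4 (pre-rhotic lowering): no change (hefonal)
  rule 5 (unconditioned shift): hefonal → hefonar
  ⇒ as a loan: hefonar
Zoran 'hefonar' matches the loan outcome 'hefonar', not the inherited 'hifonor' — it skipped the early Zoran changes, so it was borrowed from Winik.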